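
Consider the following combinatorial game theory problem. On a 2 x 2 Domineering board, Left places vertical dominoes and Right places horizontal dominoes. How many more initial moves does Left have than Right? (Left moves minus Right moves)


Board is 2 x 2 (rows x cols).
Left (vertical) placements: (rows-1) * cols = 1 * 2 = 2
Right (horizontal) placements: rows * (cols-1) = 2 * 1 = 2
Advantage = Left - Right = 2 - 2 = 0

0


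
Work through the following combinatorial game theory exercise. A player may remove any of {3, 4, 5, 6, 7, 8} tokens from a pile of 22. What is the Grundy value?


The subtraction set is S = {3, 4, 5, 6, 7, 8}.
G(k) = mex{ G(k - s) : s in S, s <= k }. We compute iteratively: G(0) = 0.
G(1) = mex({}) = 0
G(2) = mex({}) = 0
G(3) = mex({0}) = 1
G(4) = mex({0}) = 1
G(5) = mex({0}) = 1
G(6) = mex({0, 1}) = 2
G(7) = mex({0, 1}) = 2
G(8) = mex({0, 1}) = 2
G(9) = mex({0, 1, 2}) = 3
G(10) = mex({0, 1, 2}) = 3
G(11) = mex({1, 2}) = 0
G(12) = mex({1, 2, 3}) = 0
G(13) = mex({1, 2, 3}) = 0
G(14) = mex({0, 2, 3}) = 1
G(15) = mex({0, 2, 3}) = 1
G(16) = mex({0, 2, 3}) = 1
G(17) = mex({0, 1, 3}) = 2
G(18) = mex({0, 1, 3}) = 2
Observe that G(11)..G(18) = 0, 0, 0, 1, 1, 1, 2, 2 repeats G(0)..G(7) = 0, 0, 0, 1, 1, 1, 2, 2.
For k >= max(S) = 8, G(k) is determined by the previous 8 values G(k-8)..G(k-1); a window of 8 consecutive values has recurred shifted by 11, so by induction G(k + 11) = G(k) for all k >= 0: the sequence is periodic from the start with period 11.
One period: G(0..10) = 0, 0, 0, 1, 1, 1, 2, 2, 2, 3, 3.
22 mod 11 = 0, so G(22) = G(0) = 0.

0


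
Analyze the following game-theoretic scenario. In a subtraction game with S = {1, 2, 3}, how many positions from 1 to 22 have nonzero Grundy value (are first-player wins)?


Subtraction set S = {1, 2, 3}, so G(n) = n mod 4.
G(n) = 0 when n is a multiple of 4.
Multiples of 4 in [1, 22]: 5
N-positions (nonzero Grundy) = 22 - 5 = 17

17


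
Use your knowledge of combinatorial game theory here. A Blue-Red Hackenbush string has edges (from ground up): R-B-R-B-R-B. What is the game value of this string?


Edges (from ground): R-B-R-B-R-B
By Berlekamp's sign-expansion rule, a Blue-Red Hackenbush stalk has the value of the surreal number whose sign sequence is the edge sequence with B -> + and R -> -.
Sign sequence: -+-+-+
Trace the sign expansion in the surreal number tree, starting from 0:
Edge 1: R (sign -) -> bounds (-inf, 0), value = -1
Edge 2: B (sign +) -> bounds (-1, 0), value = -1/2
Edge 3: R (sign -) -> bounds (-1, -1/2), value = -3/4
Edge 4: B (sign +) -> bounds (-3/4, -1/2), value = -5/8
Edge 5: R (sign -) -> bounds (-3/4, -5/8), value = -11/16
Edge 6: B (sign +) -> bounds (-11/16, -5/8), value = -21/32
Game value = -21/32

-21/32


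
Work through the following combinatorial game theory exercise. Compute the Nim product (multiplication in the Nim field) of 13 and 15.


Nim multiplication is bilinear over XOR: (u XOR v) * w = (u*w) XOR (v*w).
So we split each operand into its bit components and XOR the pairwise Nim products.
13 = 1 + 4 + 8 (as XOR of powers of 2).
15 = 1 + 2 + 4 + 8 (as XOR of powers of 2).
Using the standard Nim-product table on single bits:
  2*2 = 3,   2*4 = 8,   2*8 = 12,
  4*4 = 6,   4*8 = 11,  8*8 = 13,
and  1*x = x (identity), k*l = l*k (commutative).
Pairwise Nim products:
  1 * 1 = 1
  1 * 2 = 2
  1 * 4 = 4
  1 * 8 = 8
  4 * 1 = 4
  4 * 2 = 8
  4 * 4 = 6
  4 * 8 = 11
  8 * 1 = 8
  8 * 2 = 12
  8 * 4 = 11
  8 * 8 = 13
XOR them: 1 XOR 2 XOR 4 XOR 8 XOR 4 XOR 8 XOR 6 XOR 11 XOR 8 XOR 12 XOR 11 XOR 13 = 12.
Result: 13 * 15 = 12 (in Nim).

12


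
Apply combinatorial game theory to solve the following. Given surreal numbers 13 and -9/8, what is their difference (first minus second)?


x = 13, y = -9/8
Converting to common denominator: 8
x = 104/8, y = -9/8
x - y = 13 - -9/8 = 113/8

113/8


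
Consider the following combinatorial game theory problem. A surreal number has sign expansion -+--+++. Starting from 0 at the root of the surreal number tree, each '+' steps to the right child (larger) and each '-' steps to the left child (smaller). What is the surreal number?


Sign expansion: -+--+++
Rule: track bounds (lo, hi), initially (-inf, +inf). On '+', the current value becomes lo and we move to the simplest number in (value, hi): value + 1 if hi = +inf, otherwise the midpoint (value + hi)/2. On '-', the current value becomes hi and we move to value - 1 if lo = -inf, otherwise the midpoint (lo + value)/2.
Start at 0.
Step 1: sign = -, move left. Bounds: (-inf, 0). Value = -1
Step 2: sign = +, move right. Bounds: (-1, 0). Value = -1/2
Step 3: sign = -, move left. Bounds: (-1, -1/2). Value = -3/4
Step 4: sign = -, move left. Bounds: (-1, -3/4). Value = -7/8
Step 5: sign = +, move right. Bounds: (-7/8, -3/4). Value = -13/16
Step 6: sign = +, move right. Bounds: (-13/16, -3/4). Value = -25/32
Step 7: sign = +, move right. Bounds: (-25/32, -3/4). Value = -49/64
The surreal number with sign expansion -+--+++ is -49/64.

-49/64


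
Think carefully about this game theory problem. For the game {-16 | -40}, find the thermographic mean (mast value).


Game = {-16 | -40}, a switch {a | b} with numbers a > b.
Its thermograph has left wall a - t and right wall b + t, which meet at t = (a - b)/2, where both equal (a + b)/2. So the mast (mean value) is at (a + b)/2.
Mean = (-16 + (-40))/2 = -56/2 = -28

-28


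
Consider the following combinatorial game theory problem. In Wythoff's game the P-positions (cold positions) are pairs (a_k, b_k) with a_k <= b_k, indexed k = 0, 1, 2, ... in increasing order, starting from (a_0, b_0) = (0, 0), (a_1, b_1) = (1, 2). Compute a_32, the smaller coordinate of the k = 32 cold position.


By Wythoff's theorem, a_k = floor(k * phi) and b_k = floor(k * phi^2) = a_k + k, where phi = (1 + sqrt(5))/2 is the golden ratio.
phi = (1 + sqrt(5))/2 = 1.618034
k = 32
k * phi = 32 * 1.618034 = 51.777088
a_32 = floor(k * phi) = 51

51


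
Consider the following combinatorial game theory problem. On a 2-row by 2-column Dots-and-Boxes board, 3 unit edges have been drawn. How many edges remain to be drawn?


Grid: 2 x 2 boxes, i.e. 3 rows and 3 columns of dots.
Horizontal edges: (rows + 1) * cols = 3 * 2 = 6
Vertical edges: rows * (cols + 1) = 2 * 3 = 6
Total edges: 6 + 6 = 12
Edges drawn: 3
Remaining: 12 - 3 = 9

9


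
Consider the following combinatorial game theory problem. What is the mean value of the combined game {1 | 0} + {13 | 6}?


G1 = {1 | 0}, G2 = {13 | 6}
Each is a switch {a | b} with numbers a > b; its mean value is (a + b)/2, and mean value is additive over game sums: m(G1 + G2) = m(G1) + m(G2).
Mean of G1 = (1 + (0))/2 = 1/2 = 1/2
Mean of G2 = (13 + (6))/2 = 19/2 = 19/2
Mean of G1 + G2 = 1/2 + 19/2 = 10

10


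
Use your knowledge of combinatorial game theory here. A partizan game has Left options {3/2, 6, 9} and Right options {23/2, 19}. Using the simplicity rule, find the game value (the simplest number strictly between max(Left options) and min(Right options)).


Left options: {3/2, 6, 9}, max = 9
Right options: {23/2, 19}, min = 23/2
All options are numbers and max(Left) < min(Right), so by the simplicity theorem the value is the simplest (earliest-born) number strictly between 9 and 23/2.
Integers 10 through 11 all lie strictly between 9 and 23/2.
Among integers, the simplest (lowest birthday = smallest |n|; 0 is born on day 0, +-n on day n) is 10.
No non-integer in the interval can be simpler: if x is a non-integer in the interval, then floor(x) or ceil(x) also lies in the interval (the interval contains an integer), and both are proper prefixes of x's sign expansion, i.e. born earlier. So the game value is 10.
Game value = 10

10


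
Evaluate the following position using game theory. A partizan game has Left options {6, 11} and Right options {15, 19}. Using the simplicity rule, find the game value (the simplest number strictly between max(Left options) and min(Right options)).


Left options: {6, 11}, max = 11
Right options: {15, 19}, min = 15
All options are numbers and max(Left) < min(Right), so by the simplicity theorem the value is the simplest (earliest-born) number strictly between 11 and 15.
Integers 12 through 14 all lie strictly between 11 and 15.
Among integers, the simplest (lowest birthday = smallest |n|; 0 is born on day 0, +-n on day n) is 12.
No non-integer in the interval can be simpler: if x is a non-integer in the interval, then floor(x) or ceil(x) also lies in the interval (the interval contains an integer), and both are proper prefixes of x's sign expansion, i.e. born earlier. So the game value is 12.
Game value = 12

12


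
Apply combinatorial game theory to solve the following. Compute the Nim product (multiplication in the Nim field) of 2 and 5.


Nim multiplication is bilinear over XOR: (u XOR v) * w = (u*w) XOR (v*w).
So we split each operand into its bit components and XOR the pairwise Nim products.
2 = 2 (as XOR of powers of 2).
5 = 1 + 4 (as XOR of powers of 2).
Using the standard Nim-product table on single bits:
  2*2 = 3,   2*4 = 8,   2*8 = 12,
  4*4 = 6,   4*8 = 11,  8*8 = 13,
and  1*x = x (identity), k*l = l*k (commutative).
Pairwise Nim products:
  2 * 1 = 2
  2 * 4 = 8
XOR them: 2 XOR 8 = 10.
Result: 2 * 5 = 10 (in Nim).

10


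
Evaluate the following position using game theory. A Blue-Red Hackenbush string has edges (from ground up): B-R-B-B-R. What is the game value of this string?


Edges (from ground): B-R-B-B-R
By Berlekamp's sign-expansion rule, a Blue-Red Hackenbush stalk has the value of the surreal number whose sign sequence is the edge sequence with B -> + and R -> -.
Sign sequence: +-++-
Trace the sign expansion in the surreal number tree, starting from 0:
Edge 1: B (sign +) -> bounds (0, +inf), value = 1
Edge 2: R (sign -) -> bounds (0, 1), value = 1/2
Edge 3: B (sign +) -> bounds (1/2, 1), value = 3/4
Edge 4: B (sign +) -> bounds (3/4, 1), value = 7/8
Edge 5: R (sign -) -> bounds (3/4, 7/8), value = 13/16
Game value = 13/16

13/16


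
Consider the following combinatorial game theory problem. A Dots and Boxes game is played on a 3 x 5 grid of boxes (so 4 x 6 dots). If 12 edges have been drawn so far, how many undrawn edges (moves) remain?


Grid: 3 x 5 boxes, i.e. 4 rows and 6 columns of dots.
Horizontal edges: (rows + 1) * cols = 4 * 5 = 20
Vertical edges: rows * (cols + 1) = 3 * 6 = 18
Total edges: 20 + 18 = 38
Edges drawn: 12
Remaining: 38 - 12 = 26

26


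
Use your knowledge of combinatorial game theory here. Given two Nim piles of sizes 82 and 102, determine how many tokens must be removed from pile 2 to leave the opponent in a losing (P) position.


Piles: 82 and 102
Current XOR: 82 XOR 102 = 52 (non-zero, so this is an N-position).
To make the XOR zero, we need to find a move that balances the piles.
For pile 2 (size 102): target = 102 XOR 52 = 82
We reduce pile 2 from 102 to 82.
Tokens removed: 102 - 82 = 20
Verification: 82 XOR 82 = 0

20


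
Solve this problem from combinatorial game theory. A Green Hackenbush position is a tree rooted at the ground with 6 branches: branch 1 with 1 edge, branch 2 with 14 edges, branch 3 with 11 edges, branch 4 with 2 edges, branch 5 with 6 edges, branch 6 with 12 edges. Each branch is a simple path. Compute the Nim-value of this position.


The tree has 6 branches from the ground vertex.
In Green Hackenbush, the Nim-value of a simple path of length k is k.
Branch 1: length 1, Nim-value = 1
Branch 2: length 14, Nim-value = 14
Branch 3: length 11, Nim-value = 11
Branch 4: length 2, Nim-value = 2
Branch 5: length 6, Nim-value = 6
Branch 6: length 12, Nim-value = 12
Total Nim-value = XOR of all branch values:
0 XOR 1 = 1
1 XOR 14 = 15
15 XOR 11 = 4
4 XOR 2 = 6
6 XOR 6 = 0
0 XOR 12 = 12
Nim-value of the tree = 12

12


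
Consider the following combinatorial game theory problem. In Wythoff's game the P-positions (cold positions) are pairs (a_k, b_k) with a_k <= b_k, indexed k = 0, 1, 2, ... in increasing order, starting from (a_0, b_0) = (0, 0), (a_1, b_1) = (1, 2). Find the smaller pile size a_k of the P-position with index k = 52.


By Wythoff's theorem, a_k = floor(k * phi) and b_k = floor(k * phi^2) = a_k + k, where phi = (1 + sqrt(5))/2 is the golden ratio.
phi = (1 + sqrt(5))/2 = 1.618034
k = 52
k * phi = 52 * 1.618034 = 84.137767
a_52 = floor(k * phi) = 84

84


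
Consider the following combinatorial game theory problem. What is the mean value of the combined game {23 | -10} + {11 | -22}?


G1 = {23 | -10}, G2 = {11 | -22}
Each is a switch {a | b} with numbers a > b; its mean value is (a + b)/2, and mean value is additive over game sums: m(G1 + G2) = m(G1) + m(G2).
Mean of G1 = (23 + (-10))/2 = 13/2 = 13/2
Mean of G2 = (11 + (-22))/2 = -11/2 = -11/2
Mean of G1 + G2 = 13/2 + -11/2 = 1

1


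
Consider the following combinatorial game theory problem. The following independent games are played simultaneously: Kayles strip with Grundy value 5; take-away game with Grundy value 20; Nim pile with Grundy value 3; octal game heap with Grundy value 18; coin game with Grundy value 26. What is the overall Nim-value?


By the Sprague-Grundy theorem, the Grundy value of a sum of games is the XOR of individual Grundy values.
Kayles strip: Grundy value = 5. Running XOR: 0 XOR 5 = 5
take-away game: Grundy value = 20. Running XOR: 5 XOR 20 = 17
Nim pile: Grundy value = 3. Running XOR: 17 XOR 3 = 18
octal game heap: Grundy value = 18. Running XOR: 18 XOR 18 = 0
coin game: Grundy value = 26. Running XOR: 0 XOR 26 = 26
The combined Grundy value is 26.

26


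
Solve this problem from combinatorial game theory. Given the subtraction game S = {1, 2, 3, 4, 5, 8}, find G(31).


The subtraction set is S = {1, 2, 3, 4, 5, 8}.
G(k) = mex{ G(k - s) : s in S, s <= k }. We compute iteratively: G(0) = 0.
G(1) = mex({0}) = 1
G(2) = mex({0, 1}) = 2
G(3) = mex({0, 1, 2}) = 3
G(4) = mex({0, 1, 2, 3}) = 4
G(5) = mex({0, 1, 2, 3, 4}) = 5
G(6) = mex({1, 2, 3, 4, 5}) = 0
G(7) = mex({0, 2, 3, 4, 5}) = 1
G(8) = mex({0, 1, 3, 4, 5}) = 2
G(9) = mex({0, 1, 2, 4, 5}) = 3
G(10) = mex({0, 1, 2, 3, 5}) = 4
G(11) = mex({0, 1, 2, 3, 4}) = 5
G(12) = mex({1, 2, 3, 4, 5}) = 0
G(13) = mex({0, 2, 3, 4, 5}) = 1
Observe that G(6)..G(13) = 0, 1, 2, 3, 4, 5, 0, 1 repeats G(0)..G(7) = 0, 1, 2, 3, 4, 5, 0, 1.
For k >= max(S) = 8, G(k) is determined by the previous 8 values G(k-8)..G(k-1); a window of 8 consecutive values has recurred shifted by 6, so by induction G(k + 6) = G(k) for all k >= 0: the sequence is periodic from the start with period 6.
One period: G(0..5) = 0, 1, 2, 3, 4, 5.
31 mod 6 = 1, so G(31) = G(1) = 1.

1


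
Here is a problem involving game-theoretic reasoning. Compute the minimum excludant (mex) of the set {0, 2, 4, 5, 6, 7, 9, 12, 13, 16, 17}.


Set = {0, 2, 4, 5, 6, 7, 9, 12, 13, 16, 17}
0 is in the set.
1 is NOT in the set. This is the mex.
mex = 1

1


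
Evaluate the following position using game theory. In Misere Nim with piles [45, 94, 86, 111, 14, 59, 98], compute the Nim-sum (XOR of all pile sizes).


We need the XOR (exclusive or) of all pile sizes.
After XOR-ing pile 1 (size 45): 0 XOR 45 = 45
After XOR-ing pile 2 (size 94): 45 XOR 94 = 115
After XOR-ing pile 3 (size 86): 115 XOR 86 = 37
After XOR-ing pile 4 (size 111): 37 XOR 111 = 74
After XOR-ing pile 5 (size 14): 74 XOR 14 = 68
After XOR-ing pile 6 (size 59): 68 XOR 59 = 127
After XOR-ing pile 7 (size 98): 127 XOR 98 = 29
The Nim-value of this position is 29.

29


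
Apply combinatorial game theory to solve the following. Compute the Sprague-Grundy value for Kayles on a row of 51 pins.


Kayles: a move removes 1 or 2 adjacent pins from a contiguous row.
Removing pins from a row of k leaves two independent rows (a, b) with a + b = k - 1 (one pin) or a + b = k - 2 (two pins); an end removal gives a = 0.
By Sprague-Grundy, G(k) = mex{ G(a) XOR G(b) } over all these splits. G(0) = 0.
G(1): splits (0,0):0^0=0 -> mex({0}) = 1
G(2): splits (0,1):0^1=1 (0,0):0^0=0 -> mex({0, 1}) = 2
G(3): splits (0,2):0^2=2 (1,1):1^1=0 (0,1):0^1=1 -> mex({0, 1, 2}) = 3
G(4): splits (0,3):0^3=3 (1,2):1^2=3 (0,2):0^2=2 (1,1):1^1=0 -> mex({0, 2, 3}) = 1
G(5): splits (0,4):0^1=1 (1,3):1^3=2 (2,2):2^2=0 (0,3):0^3=3 (1,2):1^2=3 -> mex({0, 1, 2, 3}) = 4
G(6) = mex({0, 1, 2, 4}) = 3
G(7) = mex({0, 1, 3, 4, 5}) = 2
G(8) = mex({0, 2, 3, 5, 6}) = 1
G(9) = mex({0, 1, 2, 3, 6, 7}) = 4
G(10) = mex({0, 1, 3, 4, 5, 7}) = 2
G(11) = mex({0, 1, 2, 3, 4, 5}) = 6
G(12) = mex({0, 1, 2, 3, 5, 6, 7}) = 4
G(13) = mex({0, 2, 3, 4, 6, 7}) = 1
G(14) = mex({0, 1, 4, 5, 6, 7}) = 2
G(15) = mex({0, 1, 2, 3, 4, 5, 6}) = 7
G(16) = mex({0, 2, 3, 5, 6, 7}) = 1
G(17) = mex({0, 1, 2, 3, 5, 6, 7}) = 4
G(18) = mex({0, 1, 2, 4, 5, 6}) = 3
G(19) = mex({0, 1, 3, 4, 5, 7}) = 2
G(20) = mex({0, 2, 3, 4, 5, 6, 7}) = 1
G(21) = mex({0, 1, 2, 3, 5, 6, 7}) = 4
G(22) = mex({0, 1, 2, 3, 4, 5, 7}) = 6
G(23) = mex({0, 1, 2, 3, 4, 5, 6}) = 7
G(24) = mex({0, 1, 2, 3, 5, 6, 7}) = 4
G(25) = mex({0, 2, 3, 4, 6, 7}) = 1
G(26) = mex({0, 1, 3, 4, 5, 6, 7}) = 2
G(27) = mex({0, 1, 2, 3, 4, 5, 6, 7}) = 8
G(28) = mex({0, 1, 2, 3, 4, 6, 7, 8}) = 5
G(29) = mex({0, 1, 2, 3, 5, 6, 7, 8, 9}) = 4
G(30) = mex({0, 1, 2, 3, 4, 5, 6, 9, 10}) = 7
G(31) = mex({0, 1, 3, 4, 5, 7, 10, 11}) = 2
G(32) = mex({0, 2, 3, 4, 5, 6, 7, 9, 11}) = 1
G(33) = mex({0, 1, 2, 3, 4, 5, 6, 7, 9, 12}) = 8
G(34) = mex({0, 1, 2, 3, 4, 5, 7, 8, 11, 12}) = 6
G(35) = mex({0, 1, 2, 3, 4, 5, 6, 8, 9, 10, 11}) = 7
G(36) = mex({0, 1, 2, 3, 5, 6, 7, 9, 10}) = 4
G(37) = mex({0, 2, 3, 4, 6, 7, 9, 10, 11, 12}) = 1
G(38) = mex({0, 1, 3, 4, 5, 6, 7, 9, 10, 11, 12}) = 2
G(39) = mex({0, 1, 2, 4, 5, 6, 7, 9, 10, 12, 14}) = 3
G(40) = mex({0, 2, 3, 4, 6, 7, 11, 12, 14}) = 1
G(41) = mex({0, 1, 2, 3, 5, 6, 7, 9, 10, 11, 12}) = 4
G(42) = mex({0, 1, 2, 3, 4, 5, 6, 9, 10}) = 7
G(43) = mex({0, 1, 3, 4, 5, 7, 9, 10, 12, 15}) = 2
G(44) = mex({0, 2, 3, 4, 5, 6, 7, 9, 10, 12, 15}) = 1
G(45) = mex({0, 1, 2, 3, 4, 5, 6, 7, 9, 10, 12, 14}) = 8
G(46) = mex({0, 1, 3, 4, 5, 7, 8, 11, 12, 14}) = 2
G(47) = mex({0, 1, 2, 3, 4, 5, 6, 8, 9, 10, 11, 12}) = 7
G(48) = mex({0, 1, 2, 3, 5, 6, 7, 9, 10}) = 4
G(49) = mex({0, 2, 3, 4, 6, 7, 9, 10, 11, 12, 15}) = 1
G(50) = mex({0, 1, 4, 5, 6, 7, 9, 11, 12, 14, 15}) = 2
G(51) = mex({0, 1, 2, 3, 4, 5, 6, 7, 9, 12, 14, 15}) = 8
Therefore G(51) = 8.

8


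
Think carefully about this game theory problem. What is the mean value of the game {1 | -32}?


Game = {1 | -32}, a switch {a | b} with numbers a > b.
Its thermograph has left wall a - t and right wall b + t, which meet at t = (a - b)/2, where both equal (a + b)/2. So the mast (mean value) is at (a + b)/2.
Mean = (1 + (-32))/2 = -31/2 = -31/2

-31/2


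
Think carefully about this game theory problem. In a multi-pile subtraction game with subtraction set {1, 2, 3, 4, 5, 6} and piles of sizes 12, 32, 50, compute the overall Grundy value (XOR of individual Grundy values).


Subtraction set: {1, 2, 3, 4, 5, 6}
For this subtraction set, G(n) = n mod 7 (period = max + 1 = 7).
Pile 1 (size 12): G(12) = 12 mod 7 = 5
Pile 2 (size 32): G(32) = 32 mod 7 = 4
Pile 3 (size 50): G(50) = 50 mod 7 = 1
Total Grundy value = XOR of all: 5 XOR 4 XOR 1 = 0

0


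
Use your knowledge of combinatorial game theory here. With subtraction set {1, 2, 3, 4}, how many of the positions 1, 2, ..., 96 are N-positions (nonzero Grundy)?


Subtraction set S = {1, 2, 3, 4}, so G(n) = n mod 5.
G(n) = 0 when n is a multiple of 5.
Multiples of 5 in [1, 96]: 19
N-positions (nonzero Grundy) = 96 - 19 = 77

77


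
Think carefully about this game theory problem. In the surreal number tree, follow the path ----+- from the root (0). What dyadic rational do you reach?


Sign expansion: ----+-
Rule: track bounds (lo, hi), initially (-inf, +inf). On '+', the current value becomes lo and we move to the simplest number in (value, hi): value + 1 if hi = +inf, otherwise the midpoint (value + hi)/2. On '-', the current value becomes hi and we move to value - 1 if lo = -inf, otherwise the midpoint (lo + value)/2.
Start at 0.
Step 1: sign = -, move left. Bounds: (-inf, 0). Value = -1
Step 2: sign = -, move left. Bounds: (-inf, -1). Value = -2
Step 3: sign = -, move left. Bounds: (-inf, -2). Value = -3
Step 4: sign = -, move left. Bounds: (-inf, -3). Value = -4
Step 5: sign = +, move right. Bounds: (-4, -3). Value = -7/2
Step 6: sign = -, move left. Bounds: (-4, -7/2). Value = -15/4
The surreal number with sign expansion ----+- is -15/4.

-15/4


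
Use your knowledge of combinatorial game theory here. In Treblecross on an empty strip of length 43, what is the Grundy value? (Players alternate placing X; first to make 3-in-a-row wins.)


Treblecross: place X on empty cells; 3-in-a-row wins.
Playing within two cells of an existing X lets the opponent win at once, so sensible play treats the cells i-2..i+2 around each X as dead. The player left with no safe cell loses, so this is a normal-play take-away game on strips of safe cells.
Placing X at cell i (0-indexed) of a strip of k safe cells leaves independent strips of sizes max(0, i-2) and max(0, k-i-3). Hence G(k) = mex{ G(max(0,i-2)) XOR G(max(0,k-i-3)) : 0 <= i < k }, with G(0) = 0.
G(1): splits (0,0):0^0=0 -> mex({0}) = 1
G(2): splits (0,0):0^0=0 -> mex({0}) = 1
G(3): splits (0,0):0^0=0 -> mex({0}) = 1
G(4): splits (0,1):0^1=1 (0,0):0^0=0 -> mex({0, 1}) = 2
G(5): splits (0,2):0^1=1 (0,1):0^1=1 (0,0):0^0=0 -> mex({0, 1}) = 2
G(6) = mex({1}) = 0
G(7) = mex({0, 1, 2}) = 3
G(8) = mex({0, 1, 2}) = 3
G(9) = mex({0, 2}) = 1
G(10) = mex({0, 2, 3}) = 1
G(11) = mex({0, 3}) = 1
G(12) = mex({1, 3}) = 0
G(13) = mex({0, 1, 2, 3}) = 4
G(14) = mex({0, 1, 2}) = 3
G(15) = mex({0, 1, 2}) = 3
G(16) = mex({0, 1, 2, 4}) = 3
G(17) = mex({0, 1, 3, 4}) = 2
G(18) = mex({0, 1, 3, 4}) = 2
G(19) = mex({0, 1, 3, 5}) = 2
G(20) = mex({0, 1, 2, 3, 5}) = 4
G(21) = mex({0, 1, 2, 3, 5}) = 4
G(22) = mex({1, 2, 6}) = 0
G(23) = mex({0, 1, 2, 3, 4, 6}) = 5
G(24) = mex({0, 1, 2, 3, 4}) = 5
G(25) = mex({0, 1, 3, 4, 7}) = 2
G(26) = mex({0, 1, 3, 4, 5, 7}) = 2
G(27) = mex({0, 1, 3, 5}) = 2
G(28) = mex({0, 1, 2, 5}) = 3
G(29) = mex({0, 1, 2, 4, 5, 6}) = 3
G(30) = mex({1, 2, 4, 6}) = 0
G(31) = mex({0, 1, 2, 3, 4, 6}) = 5
G(32) = mex({1, 2, 3, 4, 7}) = 0
G(33) = mex({0, 3, 7}) = 1
G(34) = mex({0, 2, 3, 5, 7}) = 1
G(35) = mex({0, 2, 3, 5, 6}) = 1
G(36) = mex({0, 1, 2, 5, 6}) = 3
G(37) = mex({0, 1, 2, 4, 5, 6}) = 3
G(38) = mex({0, 1, 2, 4}) = 3
G(39) = mex({0, 1, 2, 3, 4, 7}) = 5
G(40) = mex({0, 1, 2, 3, 4, 5, 7}) = 6
G(41) = mex({0, 1, 2, 3, 5, 7}) = 4
G(42) = mex({0, 1, 2, 3, 5, 6, 7}) = 4
G(43) = mex({0, 2, 3, 5, 6}) = 1
Therefore G(43) = 1.

1


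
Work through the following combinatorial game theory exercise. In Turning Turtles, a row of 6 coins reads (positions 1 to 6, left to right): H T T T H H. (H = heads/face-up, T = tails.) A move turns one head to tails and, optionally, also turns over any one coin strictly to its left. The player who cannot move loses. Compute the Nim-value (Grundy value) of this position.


Coins: H T T T H H
Key fact: a single head at position k behaves exactly like a Nim heap of size k (turning it to T and optionally flipping a coin at j < k corresponds to moving the heap from k to j, or to 0), and heads combine as a disjunctive sum (two heads at the same place would cancel, matching j XOR j = 0). So the Nim-value is the XOR of the 1-indexed positions of the heads.
Face-up positions (1-indexed): [1, 5, 6]
XOR 0 with 1: 0 XOR 1 = 1
XOR 1 with 5: 1 XOR 5 = 4
XOR 4 with 6: 4 XOR 6 = 2
Nim-value = 2

2


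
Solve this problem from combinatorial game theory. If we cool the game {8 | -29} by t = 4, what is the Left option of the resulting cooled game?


Original game: {8 | -29} (a switch {a | b} with a > b).
Cooling by t (for t below the temperature (a - b)/2 = 37/2) taxes each move by t: {a | b} cooled by t is {a - t | b + t}.
Cooling amount: t = 4
Cooled Left option: 8 - 4 = 4
Cooled Right option: -29 + 4 = -25
Cooled game: {4 | -25}
Left option = 4

4


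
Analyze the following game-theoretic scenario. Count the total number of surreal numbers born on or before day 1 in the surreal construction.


Day 0: {|} = 0 is born. Count = 1.
Day n: the number of surreal numbers born by day n is 2^(n+1) - 1.
By day 0: 2^1 - 1 = 1
By day 1: 2^2 - 1 = 3
By day 1: 3 surreal numbers.

3


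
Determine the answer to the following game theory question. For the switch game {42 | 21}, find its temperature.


The game is {42 | 21}, a switch {a | b} with numbers a > b.
Cooling {a | b} by t gives {a - t | b + t}, which stops being hot when a - t = b + t, i.e. at t = (a - b)/2. So the temperature of a switch is (a - b)/2.
Temperature = (Left option - Right option) / 2
= (42 - (21)) / 2
= 21 / 2
= 21/2

21/2


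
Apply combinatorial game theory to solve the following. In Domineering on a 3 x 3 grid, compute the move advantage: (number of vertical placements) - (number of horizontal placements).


Board is 3 x 3 (rows x cols).
Left (vertical) placements: (rows-1) * cols = 2 * 3 = 6
Right (horizontal) placements: rows * (cols-1) = 3 * 2 = 6
Advantage = Left - Right = 6 - 6 = 0

0


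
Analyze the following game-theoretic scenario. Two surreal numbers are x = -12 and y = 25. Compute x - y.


x = -12, y = 25
x - y = -12 - 25 = -37

-37


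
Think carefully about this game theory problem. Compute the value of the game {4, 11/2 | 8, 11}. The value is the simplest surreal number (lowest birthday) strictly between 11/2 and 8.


Left options: {4, 11/2}, max = 11/2
Right options: {8, 11}, min = 8
All options are numbers and max(Left) < min(Right), so by the simplicity theorem the value is the simplest (earliest-born) number strictly between 11/2 and 8.
Integers 6 through 7 all lie strictly between 11/2 and 8.
Among integers, the simplest (lowest birthday = smallest |n|; 0 is born on day 0, +-n on day n) is 6.
No non-integer in the interval can be simpler: if x is a non-integer in the interval, then floor(x) or ceil(x) also lies in the interval (the interval contains an integer), and both are proper prefixes of x's sign expansion, i.e. born earlier. So the game value is 6.
Game value = 6

6


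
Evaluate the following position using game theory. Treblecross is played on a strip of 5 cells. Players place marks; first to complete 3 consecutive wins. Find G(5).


Treblecross: place X on empty cells; 3-in-a-row wins.
Playing within two cells of an existing X lets the opponent win at once, so sensible play treats the cells i-2..i+2 around each X as dead. The player left with no safe cell loses, so this is a normal-play take-away game on strips of safe cells.
Placing X at cell i (0-indexed) of a strip of k safe cells leaves independent strips of sizes max(0, i-2) and max(0, k-i-3). Hence G(k) = mex{ G(max(0,i-2)) XOR G(max(0,k-i-3)) : 0 <= i < k }, with G(0) = 0.
G(1): splits (0,0):0^0=0 -> mex({0}) = 1
G(2): splits (0,0):0^0=0 -> mex({0}) = 1
G(3): splits (0,0):0^0=0 -> mex({0}) = 1
G(4): splits (0,1):0^1=1 (0,0):0^0=0 -> mex({0, 1}) = 2
G(5): splits (0,2):0^1=1 (0,1):0^1=1 (0,0):0^0=0 -> mex({0, 1}) = 2
Therefore G(5) = 2.

2


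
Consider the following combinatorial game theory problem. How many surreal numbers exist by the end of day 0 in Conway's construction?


Day 0: {|} = 0 is born. Count = 1.
Day n: the number of surreal numbers born by day n is 2^(n+1) - 1.
By day 0: 2^1 - 1 = 1
By day 0: 1 surreal numbers.

1


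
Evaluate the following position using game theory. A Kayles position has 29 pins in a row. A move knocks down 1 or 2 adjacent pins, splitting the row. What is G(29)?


Kayles: a move removes 1 or 2 adjacent pins from a contiguous row.
Removing pins from a row of k leaves two independent rows (a, b) with a + b = k - 1 (one pin) or a + b = k - 2 (two pins); an end removal gives a = 0.
By Sprague-Grundy, G(k) = mex{ G(a) XOR G(b) } over all these splits. G(0) = 0.
G(1): splits (0,0):0^0=0 -> mex({0}) = 1
G(2): splits (0,1):0^1=1 (0,0):0^0=0 -> mex({0, 1}) = 2
G(3): splits (0,2):0^2=2 (1,1):1^1=0 (0,1):0^1=1 -> mex({0, 1, 2}) = 3
G(4): splits (0,3):0^3=3 (1,2):1^2=3 (0,2):0^2=2 (1,1):1^1=0 -> mex({0, 2, 3}) = 1
G(5): splits (0,4):0^1=1 (1,3):1^3=2 (2,2):2^2=0 (0,3):0^3=3 (1,2):1^2=3 -> mex({0, 1, 2, 3}) = 4
G(6) = mex({0, 1, 2, 4}) = 3
G(7) = mex({0, 1, 3, 4, 5}) = 2
G(8) = mex({0, 2, 3, 5, 6}) = 1
G(9) = mex({0, 1, 2, 3, 6, 7}) = 4
G(10) = mex({0, 1, 3, 4, 5, 7}) = 2
G(11) = mex({0, 1, 2, 3, 4, 5}) = 6
G(12) = mex({0, 1, 2, 3, 5, 6, 7}) = 4
G(13) = mex({0, 2, 3, 4, 6, 7}) = 1
G(14) = mex({0, 1, 4, 5, 6, 7}) = 2
G(15) = mex({0, 1, 2, 3, 4, 5, 6}) = 7
G(16) = mex({0, 2, 3, 5, 6, 7}) = 1
G(17) = mex({0, 1, 2, 3, 5, 6, 7}) = 4
G(18) = mex({0, 1, 2, 4, 5, 6}) = 3
G(19) = mex({0, 1, 3, 4, 5, 7}) = 2
G(20) = mex({0, 2, 3, 4, 5, 6, 7}) = 1
G(21) = mex({0, 1, 2, 3, 5, 6, 7}) = 4
G(22) = mex({0, 1, 2, 3, 4, 5, 7}) = 6
G(23) = mex({0, 1, 2, 3, 4, 5, 6}) = 7
G(24) = mex({0, 1, 2, 3, 5, 6, 7}) = 4
G(25) = mex({0, 2, 3, 4, 6, 7}) = 1
G(26) = mex({0, 1, 3, 4, 5, 6, 7}) = 2
G(27) = mex({0, 1, 2, 3, 4, 5, 6, 7}) = 8
G(28) = mex({0, 1, 2, 3, 4, 6, 7, 8}) = 5
G(29) = mex({0, 1, 2, 3, 5, 6, 7, 8, 9}) = 4
Therefore G(29) = 4.

4


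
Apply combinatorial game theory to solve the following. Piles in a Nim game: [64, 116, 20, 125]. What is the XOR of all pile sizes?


We need the XOR (exclusive or) of all pile sizes.
After XOR-ing pile 1 (size 64): 0 XOR 64 = 64
After XOR-ing pile 2 (size 116): 64 XOR 116 = 52
After XOR-ing pile 3 (size 20): 52 XOR 20 = 32
After XOR-ing pile 4 (size 125): 32 XOR 125 = 93
The Nim-value of this position is 93.

93


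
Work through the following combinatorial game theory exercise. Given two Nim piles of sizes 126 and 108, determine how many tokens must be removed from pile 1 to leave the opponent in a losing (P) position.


Piles: 126 and 108
Current XOR: 126 XOR 108 = 18 (non-zero, so this is an N-position).
To make the XOR zero, we need to find a move that balances the piles.
For pile 1 (size 126): target = 126 XOR 18 = 108
We reduce pile 1 from 126 to 108.
Tokens removed: 126 - 108 = 18
Verification: 108 XOR 108 = 0

18


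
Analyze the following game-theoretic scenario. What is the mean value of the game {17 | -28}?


Game = {17 | -28}, a switch {a | b} with numbers a > b.
Its thermograph has left wall a - t and right wall b + t, which meet at t = (a - b)/2, where both equal (a + b)/2. So the mast (mean value) is at (a + b)/2.
Mean = (17 + (-28))/2 = -11/2 = -11/2

-11/2


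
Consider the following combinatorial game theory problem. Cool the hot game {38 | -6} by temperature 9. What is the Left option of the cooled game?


Original game: {38 | -6} (a switch {a | b} with a > b).
Cooling by t (for t below the temperature (a - b)/2 = 22) taxes each move by t: {a | b} cooled by t is {a - t | b + t}.
Cooling amount: t = 9
Cooled Left option: 38 - 9 = 29
Cooled Right option: -6 + 9 = 3
Cooled game: {29 | 3}
Left option = 29

29


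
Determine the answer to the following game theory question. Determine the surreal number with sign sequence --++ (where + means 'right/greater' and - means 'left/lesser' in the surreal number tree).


Sign expansion: --++
Rule: track bounds (lo, hi), initially (-inf, +inf). On '+', the current value becomes lo and we move to the simplest number in (value, hi): value + 1 if hi = +inf, otherwise the midpoint (value + hi)/2. On '-', the current value becomes hi and we move to value - 1 if lo = -inf, otherwise the midpoint (lo + value)/2.
Start at 0.
Step 1: sign = -, move left. Bounds: (-inf, 0). Value = -1
Step 2: sign = -, move left. Bounds: (-inf, -1). Value = -2
Step 3: sign = +, move right. Bounds: (-2, -1). Value = -3/2
Step 4: sign = +, move right. Bounds: (-3/2, -1). Value = -5/4
The surreal number with sign expansion --++ is -5/4.

-5/4


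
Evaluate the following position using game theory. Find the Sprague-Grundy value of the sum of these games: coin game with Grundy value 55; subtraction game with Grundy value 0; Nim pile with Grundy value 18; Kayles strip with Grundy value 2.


By the Sprague-Grundy theorem, the Grundy value of a sum of games is the XOR of individual Grundy values.
coin game: Grundy value = 55. Running XOR: 0 XOR 55 = 55
subtraction game: Grundy value = 0. Running XOR: 55 XOR 0 = 55
Nim pile: Grundy value = 18. Running XOR: 55 XOR 18 = 37
Kayles strip: Grundy value = 2. Running XOR: 37 XOR 2 = 39
The combined Grundy value is 39.

39


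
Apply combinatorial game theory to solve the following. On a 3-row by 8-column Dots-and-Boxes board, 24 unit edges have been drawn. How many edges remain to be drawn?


Grid: 3 x 8 boxes, i.e. 4 rows and 9 columns of dots.
Horizontal edges: (rows + 1) * cols = 4 * 8 = 32
Vertical edges: rows * (cols + 1) = 3 * 9 = 27
Total edges: 32 + 27 = 59
Edges drawn: 24
Remaining: 59 - 24 = 35

35


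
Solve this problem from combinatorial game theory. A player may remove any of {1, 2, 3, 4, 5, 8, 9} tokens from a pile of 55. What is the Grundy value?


The subtraction set is S = {1, 2, 3, 4, 5, 8, 9}.
G(k) = mex{ G(k - s) : s in S, s <= k }. We compute iteratively: G(0) = 0.
G(1) = mex({0}) = 1
G(2) = mex({0, 1}) = 2
G(3) = mex({0, 1, 2}) = 3
G(4) = mex({0, 1, 2, 3}) = 4
G(5) = mex({0, 1, 2, 3, 4}) = 5
G(6) = mex({1, 2, 3, 4, 5}) = 0
G(7) = mex({0, 2, 3, 4, 5}) = 1
G(8) = mex({0, 1, 3, 4, 5}) = 2
G(9) = mex({0, 1, 2, 4, 5}) = 3
G(10) = mex({0, 1, 2, 3, 5}) = 4
G(11) = mex({0, 1, 2, 3, 4}) = 5
G(12) = mex({1, 2, 3, 4, 5}) = 0
G(13) = mex({0, 2, 3, 4, 5}) = 1
G(14) = mex({0, 1, 3, 4, 5}) = 2
Observe that G(6)..G(14) = 0, 1, 2, 3, 4, 5, 0, 1, 2 repeats G(0)..G(8) = 0, 1, 2, 3, 4, 5, 0, 1, 2.
For k >= max(S) = 9, G(k) is determined by the previous 9 values G(k-9)..G(k-1); a window of 9 consecutive values has recurred shifted by 6, so by induction G(k + 6) = G(k) for all k >= 0: the sequence is periodic from the start with period 6.
One period: G(0..5) = 0, 1, 2, 3, 4, 5.
55 mod 6 = 1, so G(55) = G(1) = 1.

1


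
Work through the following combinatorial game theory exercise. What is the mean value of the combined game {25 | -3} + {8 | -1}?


G1 = {25 | -3}, G2 = {8 | -1}
Each is a switch {a | b} with numbers a > b; its mean value is (a + b)/2, and mean value is additive over game sums: m(G1 + G2) = m(G1) + m(G2).
Mean of G1 = (25 + (-3))/2 = 22/2 = 11
Mean of G2 = (8 + (-1))/2 = 7/2 = 7/2
Mean of G1 + G2 = 11 + 7/2 = 29/2

29/2


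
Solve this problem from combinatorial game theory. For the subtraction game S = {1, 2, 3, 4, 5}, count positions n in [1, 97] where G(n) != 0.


Subtraction set S = {1, 2, 3, 4, 5}, so G(n) = n mod 6.
G(n) = 0 when n is a multiple of 6.
Multiples of 6 in [1, 97]: 16
N-positions (nonzero Grundy) = 97 - 16 = 81

81


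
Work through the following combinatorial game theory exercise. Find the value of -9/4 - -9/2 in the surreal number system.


x = -9/4, y = -9/2
Converting to common denominator: 4
x = -9/4, y = -18/4
x - y = -9/4 - -9/2 = 9/4

9/4


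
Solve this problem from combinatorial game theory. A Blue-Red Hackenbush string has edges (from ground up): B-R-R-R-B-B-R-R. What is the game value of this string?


Edges (from ground): B-R-R-R-B-B-R-R
By Berlekamp's sign-expansion rule, a Blue-Red Hackenbush stalk has the value of the surreal number whose sign sequence is the edge sequence with B -> + and R -> -.
Sign sequence: +---++--
Trace the sign expansion in the surreal number tree, starting from 0:
Edge 1: B (sign +) -> bounds (0, +inf), value = 1
Edge 2: R (sign -) -> bounds (0, 1), value = 1/2
Edge 3: R (sign -) -> bounds (0, 1/2), value = 1/4
Edge 4: R (sign -) -> bounds (0, 1/4), value = 1/8
Edge 5: B (sign +) -> bounds (1/8, 1/4), value = 3/16
Edge 6: B (sign +) -> bounds (3/16, 1/4), value = 7/32
Edge 7: R (sign -) -> bounds (3/16, 7/32), value = 13/64
Edge 8: R (sign -) -> bounds (3/16, 13/64), value = 25/128
Game value = 25/128

25/128


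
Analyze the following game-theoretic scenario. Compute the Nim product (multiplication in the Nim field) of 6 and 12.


Nim multiplication is bilinear over XOR: (u XOR v) * w = (u*w) XOR (v*w).
So we split each operand into its bit components and XOR the pairwise Nim products.
6 = 2 + 4 (as XOR of powers of 2).
12 = 4 + 8 (as XOR of powers of 2).
Using the standard Nim-product table on single bits:
  2*2 = 3,   2*4 = 8,   2*8 = 12,
  4*4 = 6,   4*8 = 11,  8*8 = 13,
and  1*x = x (identity), k*l = l*k (commutative).
Pairwise Nim products:
  2 * 4 = 8
  2 * 8 = 12
  4 * 4 = 6
  4 * 8 = 11
XOR them: 8 XOR 12 XOR 6 XOR 11 = 9.
Result: 6 * 12 = 9 (in Nim).

9


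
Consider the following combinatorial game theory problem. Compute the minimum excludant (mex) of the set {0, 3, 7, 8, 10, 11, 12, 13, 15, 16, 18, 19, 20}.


Set = {0, 3, 7, 8, 10, 11, 12, 13, 15, 16, 18, 19, 20}
0 is in the set.
1 is NOT in the set. This is the mex.
mex = 1

1


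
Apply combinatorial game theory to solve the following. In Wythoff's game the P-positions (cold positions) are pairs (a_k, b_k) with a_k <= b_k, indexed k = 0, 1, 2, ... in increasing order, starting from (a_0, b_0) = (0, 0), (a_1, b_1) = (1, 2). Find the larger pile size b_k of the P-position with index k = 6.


By Wythoff's theorem, a_k = floor(k * phi) and b_k = floor(k * phi^2) = a_k + k, where phi = (1 + sqrt(5))/2 is the golden ratio.
phi = (1 + sqrt(5))/2 = 1.618034
phi^2 = phi + 1 = 2.618034
k = 6
k * phi^2 = 6 * 2.618034 = 15.708204
b_6 = floor(k * phi^2) = 15 (check: a_6 + k = 9 + 6 = 15)

15


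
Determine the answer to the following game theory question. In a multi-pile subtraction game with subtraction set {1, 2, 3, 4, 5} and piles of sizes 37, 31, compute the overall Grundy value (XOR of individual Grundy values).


Subtraction set: {1, 2, 3, 4, 5}
For this subtraction set, G(n) = n mod 6 (period = max + 1 = 6).
Pile 1 (size 37): G(37) = 37 mod 6 = 1
Pile 2 (size 31): G(31) = 31 mod 6 = 1
Total Grundy value = XOR of all: 1 XOR 1 = 0

0


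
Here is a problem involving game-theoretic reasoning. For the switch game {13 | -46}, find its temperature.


The game is {13 | -46}, a switch {a | b} with numbers a > b.
Cooling {a | b} by t gives {a - t | b + t}, which stops being hot when a - t = b + t, i.e. at t = (a - b)/2. So the temperature of a switch is (a - b)/2.
Temperature = (Left option - Right option) / 2
= (13 - (-46)) / 2
= 59 / 2
= 59/2

59/2


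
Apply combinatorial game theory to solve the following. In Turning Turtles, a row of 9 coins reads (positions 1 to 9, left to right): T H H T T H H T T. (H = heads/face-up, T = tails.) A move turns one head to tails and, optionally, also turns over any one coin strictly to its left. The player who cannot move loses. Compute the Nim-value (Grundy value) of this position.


Coins: T H H T T H H T T
Key fact: a single head at position k behaves exactly like a Nim heap of size k (turning it to T and optionally flipping a coin at j < k corresponds to moving the heap from k to j, or to 0), and heads combine as a disjunctive sum (two heads at the same place would cancel, matching j XOR j = 0). So the Nim-value is the XOR of the 1-indexed positions of the heads.
Face-up positions (1-indexed): [2, 3, 6, 7]
XOR 0 with 2: 0 XOR 2 = 2
XOR 2 with 3: 2 XOR 3 = 1
XOR 1 with 6: 1 XOR 6 = 7
XOR 7 with 7: 7 XOR 7 = 0
Nim-value = 0

0


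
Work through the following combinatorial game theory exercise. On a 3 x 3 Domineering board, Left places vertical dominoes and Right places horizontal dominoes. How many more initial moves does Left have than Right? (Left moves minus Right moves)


Board is 3 x 3 (rows x cols).
Left (vertical) placements: (rows-1) * cols = 2 * 3 = 6
Right (horizontal) placements: rows * (cols-1) = 3 * 2 = 6
Advantage = Left - Right = 6 - 6 = 0

0


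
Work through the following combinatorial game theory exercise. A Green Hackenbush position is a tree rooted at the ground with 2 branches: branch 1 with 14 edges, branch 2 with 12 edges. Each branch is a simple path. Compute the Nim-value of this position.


The tree has 2 branches from the ground vertex.
In Green Hackenbush, the Nim-value of a simple path of length k is k.
Branch 1: length 14, Nim-value = 14
Branch 2: length 12, Nim-value = 12
Total Nim-value = XOR of all branch values:
0 XOR 14 = 14
14 XOR 12 = 2
Nim-value of the tree = 2

2


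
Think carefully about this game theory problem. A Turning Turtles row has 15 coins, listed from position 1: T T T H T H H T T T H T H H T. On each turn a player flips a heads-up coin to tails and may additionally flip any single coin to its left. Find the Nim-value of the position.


Coins: T T T H T H H T T T H T H H T
Key fact: a single head at position k behaves exactly like a Nim heap of size k (turning it to T and optionally flipping a coin at j < k corresponds to moving the heap from k to j, or to 0), and heads combine as a disjunctive sum (two heads at the same place would cancel, matching j XOR j = 0). So the Nim-value is the XOR of the 1-indexed positions of the heads.
Face-up positions (1-indexed): [4, 6, 7, 11, 13, 14]
XOR 0 with 4: 0 XOR 4 = 4
XOR 4 with 6: 4 XOR 6 = 2
XOR 2 with 7: 2 XOR 7 = 5
XOR 5 with 11: 5 XOR 11 = 14
XOR 14 with 13: 14 XOR 13 = 3
XOR 3 with 14: 3 XOR 14 = 13
Nim-value = 13

13
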